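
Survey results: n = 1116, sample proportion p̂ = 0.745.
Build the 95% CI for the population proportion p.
(0.719, 0.771)

Proportion CI:
SE = √(p̂(1-p̂)/n) = √(0.745 · 0.255 / 1116) = 0.01305

z* = 1.960
Margin = z* · SE = 1.960 · 0.01305 = 0.0256

CI: 0.745 ± 0.0256 = (0.719, 0.771)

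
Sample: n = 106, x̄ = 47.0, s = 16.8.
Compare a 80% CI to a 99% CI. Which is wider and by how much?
99% CI is wider by 4.35

df = 105
80% CI: t* = 1.290, (44.90, 49.10), width = 2 · t* · s/√n = 4.21
99% CI: t* = 2.623, (42.72, 51.28), width = 2 · t* · s/√n = 8.56

The 99% CI is wider by 8.56 - 4.21 = 4.35.
Higher confidence requires a wider interval.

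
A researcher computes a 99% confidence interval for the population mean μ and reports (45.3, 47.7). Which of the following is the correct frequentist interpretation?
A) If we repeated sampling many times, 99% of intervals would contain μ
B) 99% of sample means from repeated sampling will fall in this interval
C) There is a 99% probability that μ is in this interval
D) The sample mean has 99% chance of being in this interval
A

A) Correct — this is the frequentist long-run coverage interpretation.
B) Wrong — coverage applies to intervals containing μ, not to future x̄ values.
C) Wrong — μ is fixed; the randomness lives in the interval, not in μ.
D) Wrong — x̄ is observed and sits in the interval by construction.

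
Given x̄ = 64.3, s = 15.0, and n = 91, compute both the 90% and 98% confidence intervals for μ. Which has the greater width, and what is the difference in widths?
98% CI is wider by 2.22

df = 90
90% CI: t* = 1.662, (61.69, 66.91), width = 2 · t* · s/√n = 5.23
98% CI: t* = 2.368, (60.58, 68.02), width = 2 · t* · s/√n = 7.45

The 98% CI is wider by 7.45 - 5.23 = 2.22.
Higher confidence requires a wider interval.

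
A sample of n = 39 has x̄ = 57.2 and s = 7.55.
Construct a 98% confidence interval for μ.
(54.26, 60.14)

t-interval (σ unknown):
df = n - 1 = 38
t* = 2.429 for 98% confidence

Margin of error = t* · s/√n = 2.429 · 7.55/√39 = 2.94

CI: (54.26, 60.14)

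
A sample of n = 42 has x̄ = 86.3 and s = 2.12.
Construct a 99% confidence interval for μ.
(85.42, 87.18)

t-interval (σ unknown):
df = n - 1 = 41
t* = 2.701 for 99% confidence

Margin of error = t* · s/√n = 2.701 · 2.12/√42 = 0.88

CI: (85.42, 87.18)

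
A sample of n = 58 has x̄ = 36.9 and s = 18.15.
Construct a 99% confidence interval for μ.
(30.55, 43.25)

t-interval (σ unknown):
df = n - 1 = 57
t* = 2.665 for 99% confidence

Margin of error = t* · s/√n = 2.665 · 18.15/√58 = 6.35

CI: (30.55, 43.25)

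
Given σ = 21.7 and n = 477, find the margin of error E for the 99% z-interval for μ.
Margin of error = 2.56

Margin of error = z* · σ/√n
= 2.576 · 21.7/√477
= 2.576 · 21.7/21.8403
= 2.56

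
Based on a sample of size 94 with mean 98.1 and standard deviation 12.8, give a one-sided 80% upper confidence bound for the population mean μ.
μ ≤ 99.22

Upper bound (one-sided):
t* = 0.846 (one-sided for 80%)
Upper bound = x̄ + t* · s/√n = 98.1 + 0.846 · 12.8/√94 = 99.22

We are 80% confident that μ ≤ 99.22.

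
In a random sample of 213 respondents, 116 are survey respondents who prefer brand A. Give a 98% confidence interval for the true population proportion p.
(0.465, 0.624)

Proportion CI:
p̂ = 116/213 = 0.54460
SE = √(p̂(1-p̂)/n) = √(0.54460 · 0.45540 / 213) = 0.03412

z* = 2.326
Margin = z* · SE = 2.326 · 0.03412 = 0.0794

CI: 0.54460 ± 0.0794 = (0.465, 0.624)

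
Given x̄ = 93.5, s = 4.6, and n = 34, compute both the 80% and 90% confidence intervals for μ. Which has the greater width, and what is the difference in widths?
90% CI is wider by 0.61

df = 33
80% CI: t* = 1.308, (92.47, 94.53), width = 2 · t* · s/√n = 2.06
90% CI: t* = 1.692, (92.17, 94.83), width = 2 · t* · s/√n = 2.67

The 90% CI is wider by 2.67 - 2.06 = 0.61.
Higher confidence requires a wider interval.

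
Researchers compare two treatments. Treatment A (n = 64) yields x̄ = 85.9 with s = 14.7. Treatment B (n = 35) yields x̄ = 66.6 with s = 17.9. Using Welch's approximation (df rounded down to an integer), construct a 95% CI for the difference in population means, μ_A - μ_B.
(12.22, 26.38)

Difference: x̄₁ - x̄₂ = 19.30
SE = √(s₁²/n₁ + s₂²/n₂) = √(14.7²/64 + 17.9²/35) = 3.5399
df = 59.35 → 59 (Welch–Satterthwaite, rounded down)
t* = 2.001

CI: 19.30 ± 2.001 · 3.5399 = 19.30 ± 7.08 = (12.22, 26.38)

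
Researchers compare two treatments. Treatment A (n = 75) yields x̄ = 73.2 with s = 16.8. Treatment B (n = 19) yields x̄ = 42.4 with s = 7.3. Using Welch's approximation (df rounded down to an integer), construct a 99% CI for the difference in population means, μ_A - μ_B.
(24.01, 37.59)

Difference: x̄₁ - x̄₂ = 30.80
SE = √(s₁²/n₁ + s₂²/n₂) = √(16.8²/75 + 7.3²/19) = 2.5628
df = 68.65 → 68 (Welch–Satterthwaite, rounded down)
t* = 2.650

CI: 30.80 ± 2.650 · 2.5628 = 30.80 ± 6.79 = (24.01, 37.59)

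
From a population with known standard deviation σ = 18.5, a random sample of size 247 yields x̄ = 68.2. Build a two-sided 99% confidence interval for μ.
(65.17, 71.23)

z-interval (σ known):
z* = 2.576 for 99% confidence

Margin of error = z* · σ/√n = 2.576 · 18.5/√247 = 3.03

CI: (68.2 - 3.03, 68.2 + 3.03) = (65.17, 71.23)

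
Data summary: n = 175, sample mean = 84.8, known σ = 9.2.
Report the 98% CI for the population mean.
(83.18, 86.42)

z-interval (σ known):
z* = 2.326 for 98% confidence

Margin of error = z* · σ/√n = 2.326 · 9.2/√175 = 1.62

CI: (84.8 - 1.62, 84.8 + 1.62) = (83.18, 86.42)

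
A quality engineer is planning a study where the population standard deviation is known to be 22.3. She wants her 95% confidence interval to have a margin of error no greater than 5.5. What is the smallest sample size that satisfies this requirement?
n ≥ 64

For margin E ≤ 5.5:
n ≥ (z* · σ / E)²
n ≥ (1.960 · 22.3 / 5.5)²
n ≥ 63.15

Minimum n = 64 (rounding up)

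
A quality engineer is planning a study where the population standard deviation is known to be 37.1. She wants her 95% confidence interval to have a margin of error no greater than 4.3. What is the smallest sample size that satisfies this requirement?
n ≥ 286

For margin E ≤ 4.3:
n ≥ (z* · σ / E)²
n ≥ (1.960 · 37.1 / 4.3)²
n ≥ 285.97

Minimum n = 286 (rounding up)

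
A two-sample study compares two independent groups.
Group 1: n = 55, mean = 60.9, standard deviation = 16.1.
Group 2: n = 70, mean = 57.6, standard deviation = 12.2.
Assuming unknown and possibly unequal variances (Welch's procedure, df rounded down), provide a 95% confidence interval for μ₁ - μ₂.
(-1.89, 8.49)

Difference: x̄₁ - x̄₂ = 3.30
SE = √(s₁²/n₁ + s₂²/n₂) = √(16.1²/55 + 12.2²/70) = 2.6152
df = 98.09 → 98 (Welch–Satterthwaite, rounded down)
t* = 1.984

CI: 3.30 ± 1.984 · 2.6152 = 3.30 ± 5.19 = (-1.89, 8.49)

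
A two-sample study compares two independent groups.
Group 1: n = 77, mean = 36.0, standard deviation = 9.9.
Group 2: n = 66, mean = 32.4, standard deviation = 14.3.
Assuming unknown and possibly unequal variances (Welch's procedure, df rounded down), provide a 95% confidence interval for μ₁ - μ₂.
(-0.54, 7.74)

Difference: x̄₁ - x̄₂ = 3.60
SE = √(s₁²/n₁ + s₂²/n₂) = √(9.9²/77 + 14.3²/66) = 2.0907
df = 113.06 → 113 (Welch–Satterthwaite, rounded down)
t* = 1.981

CI: 3.60 ± 1.981 · 2.0907 = 3.60 ± 4.14 = (-0.54, 7.74)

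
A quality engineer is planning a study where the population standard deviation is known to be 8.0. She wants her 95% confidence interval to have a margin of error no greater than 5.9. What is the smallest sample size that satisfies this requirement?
n ≥ 8

For margin E ≤ 5.9:
n ≥ (z* · σ / E)²
n ≥ (1.960 · 8.0 / 5.9)²
n ≥ 7.06

Minimum n = 8 (rounding up)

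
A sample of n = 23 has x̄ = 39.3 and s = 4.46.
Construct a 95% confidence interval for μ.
(37.37, 41.23)

t-interval (σ unknown):
df = n - 1 = 22
t* = 2.074 for 95% confidence

Margin of error = t* · s/√n = 2.074 · 4.46/√23 = 1.93

CI: (37.37, 41.23)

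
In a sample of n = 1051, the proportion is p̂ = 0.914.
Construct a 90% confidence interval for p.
(0.900, 0.928)

Proportion CI:
SE = √(p̂(1-p̂)/n) = √(0.914 · 0.086 / 1051) = 0.00865

z* = 1.645
Margin = z* · SE = 1.645 · 0.00865 = 0.0142

CI: 0.914 ± 0.0142 = (0.900, 0.928)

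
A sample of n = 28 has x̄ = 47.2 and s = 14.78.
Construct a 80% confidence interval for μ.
(43.53, 50.87)

t-interval (σ unknown):
df = n - 1 = 27
t* = 1.314 for 80% confidence

Margin of error = t* · s/√n = 1.314 · 14.78/√28 = 3.67

CI: (43.53, 50.87)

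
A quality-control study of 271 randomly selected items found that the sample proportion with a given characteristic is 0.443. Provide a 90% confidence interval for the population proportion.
(0.393, 0.493)

Proportion CI:
SE = √(p̂(1-p̂)/n) = √(0.443 · 0.557 / 271) = 0.03017

z* = 1.645
Margin = z* · SE = 1.645 · 0.03017 = 0.0496

CI: 0.443 ± 0.0496 = (0.393, 0.493)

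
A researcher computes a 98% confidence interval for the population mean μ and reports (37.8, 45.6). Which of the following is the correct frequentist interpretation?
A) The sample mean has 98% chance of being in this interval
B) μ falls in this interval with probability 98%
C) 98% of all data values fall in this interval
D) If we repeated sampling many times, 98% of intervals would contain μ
D

A) Wrong — x̄ is observed and sits in the interval by construction.
B) Wrong — μ is fixed; the randomness lives in the interval, not in μ.
C) Wrong — a CI is about the parameter μ, not individual data values.
D) Correct — this is the frequentist long-run coverage interpretation.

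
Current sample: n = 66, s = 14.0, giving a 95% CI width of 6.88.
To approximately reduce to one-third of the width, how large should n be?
n ≈ 594

CI width ∝ 1/√n
To reduce width by factor 3, need √n to grow by 3 → need 3² = 9 times as many samples.

Current: n = 66, width = 6.88
New: n = 594, width ≈ 2.26

Width reduced by factor of 6.88/2.26 = 3.04.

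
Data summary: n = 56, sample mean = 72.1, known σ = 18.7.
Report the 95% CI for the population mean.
(67.20, 77.00)

z-interval (σ known):
z* = 1.960 for 95% confidence

Margin of error = z* · σ/√n = 1.960 · 18.7/√56 = 4.90

CI: (72.1 - 4.90, 72.1 + 4.90) = (67.20, 77.00)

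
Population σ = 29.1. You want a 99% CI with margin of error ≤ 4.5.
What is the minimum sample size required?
n ≥ 278

For margin E ≤ 4.5:
n ≥ (z* · σ / E)²
n ≥ (2.576 · 29.1 / 4.5)²
n ≥ 277.49

Minimum n = 278 (rounding up)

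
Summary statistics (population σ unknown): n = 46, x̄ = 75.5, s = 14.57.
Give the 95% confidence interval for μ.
(71.17, 79.83)

t-interval (σ unknown):
df = n - 1 = 45
t* = 2.014 for 95% confidence

Margin of error = t* · s/√n = 2.014 · 14.57/√46 = 4.33

CI: (71.17, 79.83)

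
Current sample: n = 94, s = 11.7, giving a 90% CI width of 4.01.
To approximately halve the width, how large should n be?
n ≈ 376

CI width ∝ 1/√n
To reduce width by factor 2, need √n to grow by 2 → need 2² = 4 times as many samples.

Current: n = 94, width = 4.01
New: n = 376, width ≈ 1.99

Width reduced by factor of 4.01/1.99 = 2.02.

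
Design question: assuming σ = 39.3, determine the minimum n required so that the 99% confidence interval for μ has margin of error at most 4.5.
n ≥ 507

For margin E ≤ 4.5:
n ≥ (z* · σ / E)²
n ≥ (2.576 · 39.3 / 4.5)²
n ≥ 506.12

Minimum n = 507 (rounding up)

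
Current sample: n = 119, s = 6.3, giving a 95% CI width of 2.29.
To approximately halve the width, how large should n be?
n ≈ 476

CI width ∝ 1/√n
To reduce width by factor 2, need √n to grow by 2 → need 2² = 4 times as many samples.

Current: n = 119, width = 2.29
New: n = 476, width ≈ 1.13

Width reduced by factor of 2.29/1.13 = 2.03.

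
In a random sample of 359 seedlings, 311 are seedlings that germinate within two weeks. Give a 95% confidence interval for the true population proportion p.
(0.831, 0.902)

Proportion CI:
p̂ = 311/359 = 0.86630
SE = √(p̂(1-p̂)/n) = √(0.86630 · 0.13370 / 359) = 0.01796

z* = 1.960
Margin = z* · SE = 1.960 · 0.01796 = 0.0352

CI: 0.86630 ± 0.0352 = (0.831, 0.902)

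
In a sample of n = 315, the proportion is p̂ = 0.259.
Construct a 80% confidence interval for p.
(0.227, 0.291)

Proportion CI:
SE = √(p̂(1-p̂)/n) = √(0.259 · 0.741 / 315) = 0.02468

z* = 1.282
Margin = z* · SE = 1.282 · 0.02468 = 0.0316

CI: 0.259 ± 0.0316 = (0.227, 0.291)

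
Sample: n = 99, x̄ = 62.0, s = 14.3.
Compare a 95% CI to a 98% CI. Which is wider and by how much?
98% CI is wider by 1.10

df = 98
95% CI: t* = 1.984, (59.15, 64.85), width = 2 · t* · s/√n = 5.70
98% CI: t* = 2.365, (58.60, 65.40), width = 2 · t* · s/√n = 6.80

The 98% CI is wider by 6.80 - 5.70 = 1.10.
Higher confidence requires a wider interval.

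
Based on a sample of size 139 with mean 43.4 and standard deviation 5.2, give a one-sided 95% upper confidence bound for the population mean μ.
μ ≤ 44.13

Upper bound (one-sided):
t* = 1.656 (one-sided for 95%)
Upper bound = x̄ + t* · s/√n = 43.4 + 1.656 · 5.2/√139 = 44.13

We are 95% confident that μ ≤ 44.13.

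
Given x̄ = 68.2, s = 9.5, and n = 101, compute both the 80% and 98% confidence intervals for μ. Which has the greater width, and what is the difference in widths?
98% CI is wider by 2.03

df = 100
80% CI: t* = 1.290, (66.98, 69.42), width = 2 · t* · s/√n = 2.44
98% CI: t* = 2.364, (65.97, 70.43), width = 2 · t* · s/√n = 4.47

The 98% CI is wider by 4.47 - 2.44 = 2.03.
Higher confidence requires a wider interval.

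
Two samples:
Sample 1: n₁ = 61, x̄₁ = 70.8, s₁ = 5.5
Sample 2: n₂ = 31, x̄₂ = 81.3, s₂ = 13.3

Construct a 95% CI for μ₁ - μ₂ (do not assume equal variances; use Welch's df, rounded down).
(-15.56, -5.44)

Difference: x̄₁ - x̄₂ = -10.50
SE = √(s₁²/n₁ + s₂²/n₂) = √(5.5²/61 + 13.3²/31) = 2.4904
df = 35.31 → 35 (Welch–Satterthwaite, rounded down)
t* = 2.030

CI: -10.50 ± 2.030 · 2.4904 = -10.50 ± 5.06 = (-15.56, -5.44)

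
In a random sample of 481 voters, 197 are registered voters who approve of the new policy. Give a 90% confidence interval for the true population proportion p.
(0.373, 0.446)

Proportion CI:
p̂ = 197/481 = 0.40956
SE = √(p̂(1-p̂)/n) = √(0.40956 · 0.59044 / 481) = 0.02242

z* = 1.645
Margin = z* · SE = 1.645 · 0.02242 = 0.0369

CI: 0.40956 ± 0.0369 = (0.373, 0.446)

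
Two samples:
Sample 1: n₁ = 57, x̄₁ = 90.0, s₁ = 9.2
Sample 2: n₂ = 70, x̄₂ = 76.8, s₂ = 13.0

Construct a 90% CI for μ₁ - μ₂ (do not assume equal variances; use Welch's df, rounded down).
(9.93, 16.47)

Difference: x̄₁ - x̄₂ = 13.20
SE = √(s₁²/n₁ + s₂²/n₂) = √(9.2²/57 + 13.0²/70) = 1.9746
df = 122.76 → 122 (Welch–Satterthwaite, rounded down)
t* = 1.657

CI: 13.20 ± 1.657 · 1.9746 = 13.20 ± 3.27 = (9.93, 16.47)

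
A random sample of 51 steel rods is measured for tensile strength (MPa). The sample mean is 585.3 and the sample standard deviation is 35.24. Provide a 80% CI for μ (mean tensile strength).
(578.89, 591.71)

t-interval (σ unknown):
df = n - 1 = 50
t* = 1.299 for 80% confidence

Margin of error = t* · s/√n = 1.299 · 35.24/√51 = 6.41

CI: (578.89, 591.71)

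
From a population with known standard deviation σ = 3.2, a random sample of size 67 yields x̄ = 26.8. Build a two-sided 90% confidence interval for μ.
(26.16, 27.44)

z-interval (σ known):
z* = 1.645 for 90% confidence

Margin of error = z* · σ/√n = 1.645 · 3.2/√67 = 0.64

CI: (26.8 - 0.64, 26.8 + 0.64) = (26.16, 27.44)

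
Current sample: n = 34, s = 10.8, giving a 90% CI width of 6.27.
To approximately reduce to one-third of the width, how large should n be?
n ≈ 306

CI width ∝ 1/√n
To reduce width by factor 3, need √n to grow by 3 → need 3² = 9 times as many samples.

Current: n = 34, width = 6.27
New: n = 306, width ≈ 2.04

Width reduced by factor of 6.27/2.04 = 3.07.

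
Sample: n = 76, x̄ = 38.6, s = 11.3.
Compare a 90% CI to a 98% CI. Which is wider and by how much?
98% CI is wider by 1.84

df = 75
90% CI: t* = 1.665, (36.44, 40.76), width = 2 · t* · s/√n = 4.32
98% CI: t* = 2.377, (35.52, 41.68), width = 2 · t* · s/√n = 6.16

The 98% CI is wider by 6.16 - 4.32 = 1.84.
Higher confidence requires a wider interval.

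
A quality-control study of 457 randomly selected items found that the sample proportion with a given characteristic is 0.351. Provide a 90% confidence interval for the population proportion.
(0.314, 0.388)

Proportion CI:
SE = √(p̂(1-p̂)/n) = √(0.351 · 0.649 / 457) = 0.02233

z* = 1.645
Margin = z* · SE = 1.645 · 0.02233 = 0.0367

CI: 0.351 ± 0.0367 = (0.314, 0.388)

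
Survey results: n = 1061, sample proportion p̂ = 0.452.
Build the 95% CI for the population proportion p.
(0.422, 0.482)

Proportion CI:
SE = √(p̂(1-p̂)/n) = √(0.452 · 0.548 / 1061) = 0.01528

z* = 1.960
Margin = z* · SE = 1.960 · 0.01528 = 0.0299

CI: 0.452 ± 0.0299 = (0.422, 0.482)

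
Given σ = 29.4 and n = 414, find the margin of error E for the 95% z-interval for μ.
Margin of error = 2.83

Margin of error = z* · σ/√n
= 1.960 · 29.4/√414
= 1.960 · 29.4/20.3470
= 2.83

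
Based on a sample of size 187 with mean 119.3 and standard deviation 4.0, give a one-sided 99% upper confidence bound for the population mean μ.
μ ≤ 119.99

Upper bound (one-sided):
t* = 2.347 (one-sided for 99%)
Upper bound = x̄ + t* · s/√n = 119.3 + 2.347 · 4.0/√187 = 119.99

We are 99% confident that μ ≤ 119.99.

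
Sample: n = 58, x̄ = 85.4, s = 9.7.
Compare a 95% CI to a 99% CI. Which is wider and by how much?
99% CI is wider by 1.69

df = 57
95% CI: t* = 2.002, (82.85, 87.95), width = 2 · t* · s/√n = 5.10
99% CI: t* = 2.665, (82.01, 88.79), width = 2 · t* · s/√n = 6.79

The 99% CI is wider by 6.79 - 5.10 = 1.69.
Higher confidence requires a wider interval.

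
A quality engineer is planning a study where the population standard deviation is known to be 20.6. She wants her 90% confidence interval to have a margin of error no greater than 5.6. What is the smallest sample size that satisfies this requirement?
n ≥ 37

For margin E ≤ 5.6:
n ≥ (z* · σ / E)²
n ≥ (1.645 · 20.6 / 5.6)²
n ≥ 36.62

Minimum n = 37 (rounding up)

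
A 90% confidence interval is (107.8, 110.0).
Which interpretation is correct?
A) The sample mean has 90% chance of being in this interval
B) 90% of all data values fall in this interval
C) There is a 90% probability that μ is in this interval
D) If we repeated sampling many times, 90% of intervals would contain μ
D

A) Wrong — x̄ is observed and sits in the interval by construction.
B) Wrong — a CI is about the parameter μ, not individual data values.
C) Wrong — μ is fixed; the randomness lives in the interval, not in μ.
D) Correct — this is the frequentist long-run coverage interpretation.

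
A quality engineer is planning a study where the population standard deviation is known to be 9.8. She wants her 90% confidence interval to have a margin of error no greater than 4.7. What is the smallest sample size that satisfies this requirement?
n ≥ 12

For margin E ≤ 4.7:
n ≥ (z* · σ / E)²
n ≥ (1.645 · 9.8 / 4.7)²
n ≥ 11.76

Minimum n = 12 (rounding up)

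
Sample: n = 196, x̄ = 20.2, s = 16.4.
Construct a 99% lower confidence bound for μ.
μ ≥ 17.45

Lower bound (one-sided):
t* = 2.346 (one-sided for 99%)
Lower bound = x̄ - t* · s/√n = 20.2 - 2.346 · 16.4/√196 = 17.45

We are 99% confident that μ ≥ 17.45.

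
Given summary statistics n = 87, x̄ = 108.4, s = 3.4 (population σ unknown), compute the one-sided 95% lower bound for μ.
μ ≥ 107.79

Lower bound (one-sided):
t* = 1.663 (one-sided for 95%)
Lower bound = x̄ - t* · s/√n = 108.4 - 1.663 · 3.4/√87 = 107.79

We are 95% confident that μ ≥ 107.79.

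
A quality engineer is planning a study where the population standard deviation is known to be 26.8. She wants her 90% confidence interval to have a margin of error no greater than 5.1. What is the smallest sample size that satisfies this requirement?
n ≥ 75

For margin E ≤ 5.1:
n ≥ (z* · σ / E)²
n ≥ (1.645 · 26.8 / 5.1)²
n ≥ 74.72

Minimum n = 75 (rounding up)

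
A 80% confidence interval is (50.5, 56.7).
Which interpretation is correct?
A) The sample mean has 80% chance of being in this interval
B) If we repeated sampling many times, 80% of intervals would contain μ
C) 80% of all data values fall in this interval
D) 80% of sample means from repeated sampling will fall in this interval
B

A) Wrong — x̄ is observed and sits in the interval by construction.
B) Correct — this is the frequentist long-run coverage interpretation.
C) Wrong — a CI is about the parameter μ, not individual data values.
D) Wrong — coverage applies to intervals containing μ, not to future x̄ values.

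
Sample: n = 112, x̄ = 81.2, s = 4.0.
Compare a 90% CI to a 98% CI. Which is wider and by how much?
98% CI is wider by 0.53

df = 111
90% CI: t* = 1.659, (80.57, 81.83), width = 2 · t* · s/√n = 1.25
98% CI: t* = 2.360, (80.31, 82.09), width = 2 · t* · s/√n = 1.78

The 98% CI is wider by 1.78 - 1.25 = 0.53.
Higher confidence requires a wider interval.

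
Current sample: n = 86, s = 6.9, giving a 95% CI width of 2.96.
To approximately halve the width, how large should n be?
n ≈ 344

CI width ∝ 1/√n
To reduce width by factor 2, need √n to grow by 2 → need 2² = 4 times as many samples.

Current: n = 86, width = 2.96
New: n = 344, width ≈ 1.46

Width reduced by factor of 2.96/1.46 = 2.03.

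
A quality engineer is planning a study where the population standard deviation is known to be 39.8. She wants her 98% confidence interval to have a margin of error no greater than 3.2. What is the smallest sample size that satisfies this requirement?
n ≥ 837

For margin E ≤ 3.2:
n ≥ (z* · σ / E)²
n ≥ (2.326 · 39.8 / 3.2)²
n ≥ 836.92

Minimum n = 837 (rounding up)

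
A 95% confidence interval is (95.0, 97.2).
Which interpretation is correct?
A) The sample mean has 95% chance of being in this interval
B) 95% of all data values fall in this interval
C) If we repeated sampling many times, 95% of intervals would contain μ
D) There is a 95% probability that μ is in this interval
C

A) Wrong — x̄ is observed and sits in the interval by construction.
B) Wrong — a CI is about the parameter μ, not individual data values.
C) Correct — this is the frequentist long-run coverage interpretation.
D) Wrong — μ is fixed; the randomness lives in the interval, not in μ.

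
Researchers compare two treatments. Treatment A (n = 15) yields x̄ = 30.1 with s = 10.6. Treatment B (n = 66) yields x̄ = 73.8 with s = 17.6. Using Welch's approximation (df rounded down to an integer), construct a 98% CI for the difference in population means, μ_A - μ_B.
(-52.22, -35.18)

Difference: x̄₁ - x̄₂ = -43.70
SE = √(s₁²/n₁ + s₂²/n₂) = √(10.6²/15 + 17.6²/66) = 3.4906
df = 34.15 → 34 (Welch–Satterthwaite, rounded down)
t* = 2.441

CI: -43.70 ± 2.441 · 3.4906 = -43.70 ± 8.52 = (-52.22, -35.18)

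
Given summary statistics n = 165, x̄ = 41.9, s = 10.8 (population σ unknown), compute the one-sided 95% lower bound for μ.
μ ≥ 40.51

Lower bound (one-sided):
t* = 1.654 (one-sided for 95%)
Lower bound = x̄ - t* · s/√n = 41.9 - 1.654 · 10.8/√165 = 40.51

We are 95% confident that μ ≥ 40.51.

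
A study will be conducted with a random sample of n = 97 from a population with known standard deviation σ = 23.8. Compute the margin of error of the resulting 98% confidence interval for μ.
Margin of error = 5.62

Margin of error = z* · σ/√n
= 2.326 · 23.8/√97
= 2.326 · 23.8/9.8489
= 5.62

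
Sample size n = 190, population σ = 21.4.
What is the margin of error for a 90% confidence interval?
Margin of error = 2.55

Margin of error = z* · σ/√n
= 1.645 · 21.4/√190
= 1.645 · 21.4/13.7840
= 2.55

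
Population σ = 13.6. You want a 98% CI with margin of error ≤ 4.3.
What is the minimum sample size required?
n ≥ 55

For margin E ≤ 4.3:
n ≥ (z* · σ / E)²
n ≥ (2.326 · 13.6 / 4.3)²
n ≥ 54.12

Minimum n = 55 (rounding up)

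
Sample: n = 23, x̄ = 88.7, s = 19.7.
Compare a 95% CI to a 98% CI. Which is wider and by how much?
98% CI is wider by 3.56

df = 22
95% CI: t* = 2.074, (80.18, 97.22), width = 2 · t* · s/√n = 17.04
98% CI: t* = 2.508, (78.40, 99.00), width = 2 · t* · s/√n = 20.60

The 98% CI is wider by 20.60 - 17.04 = 3.56.
Higher confidence requires a wider interval.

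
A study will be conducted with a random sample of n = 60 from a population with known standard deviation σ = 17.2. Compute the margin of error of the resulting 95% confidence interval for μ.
Margin of error = 4.35

Margin of error = z* · σ/√n
= 1.960 · 17.2/√60
= 1.960 · 17.2/7.7460
= 4.35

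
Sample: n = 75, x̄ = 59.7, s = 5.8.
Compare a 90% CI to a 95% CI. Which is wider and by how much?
95% CI is wider by 0.44

df = 74
90% CI: t* = 1.666, (58.58, 60.82), width = 2 · t* · s/√n = 2.23
95% CI: t* = 1.993, (58.37, 61.03), width = 2 · t* · s/√n = 2.67

The 95% CI is wider by 2.67 - 2.23 = 0.44.
Higher confidence requires a wider interval.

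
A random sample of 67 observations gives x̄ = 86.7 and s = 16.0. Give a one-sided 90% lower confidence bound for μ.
μ ≥ 84.17

Lower bound (one-sided):
t* = 1.295 (one-sided for 90%)
Lower bound = x̄ - t* · s/√n = 86.7 - 1.295 · 16.0/√67 = 84.17

We are 90% confident that μ ≥ 84.17.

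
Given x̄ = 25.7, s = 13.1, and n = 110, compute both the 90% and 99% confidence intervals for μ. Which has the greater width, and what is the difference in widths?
99% CI is wider by 2.41

df = 109
90% CI: t* = 1.659, (23.63, 27.77), width = 2 · t* · s/√n = 4.14
99% CI: t* = 2.622, (22.43, 28.97), width = 2 · t* · s/√n = 6.55

The 99% CI is wider by 6.55 - 4.14 = 2.41.
Higher confidence requires a wider interval.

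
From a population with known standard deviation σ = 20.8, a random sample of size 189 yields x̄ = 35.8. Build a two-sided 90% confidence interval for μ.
(33.31, 38.29)

z-interval (σ known):
z* = 1.645 for 90% confidence

Margin of error = z* · σ/√n = 1.645 · 20.8/√189 = 2.49

CI: (35.8 - 2.49, 35.8 + 2.49) = (33.31, 38.29)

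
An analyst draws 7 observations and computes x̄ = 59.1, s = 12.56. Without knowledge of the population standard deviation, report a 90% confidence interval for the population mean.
(49.88, 68.32)

t-interval (σ unknown):
df = n - 1 = 6
t* = 1.943 for 90% confidence

Margin of error = t* · s/√n = 1.943 · 12.56/√7 = 9.22

CI: (49.88, 68.32)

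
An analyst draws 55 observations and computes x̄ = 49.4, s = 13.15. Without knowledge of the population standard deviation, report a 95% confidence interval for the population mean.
(45.84, 52.96)

t-interval (σ unknown):
df = n - 1 = 54
t* = 2.005 for 95% confidence

Margin of error = t* · s/√n = 2.005 · 13.15/√55 = 3.56

CI: (45.84, 52.96)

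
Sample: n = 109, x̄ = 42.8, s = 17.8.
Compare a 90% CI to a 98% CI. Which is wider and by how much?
98% CI is wider by 2.39

df = 108
90% CI: t* = 1.659, (39.97, 45.63), width = 2 · t* · s/√n = 5.66
98% CI: t* = 2.361, (38.77, 46.83), width = 2 · t* · s/√n = 8.05

The 98% CI is wider by 8.05 - 5.66 = 2.39.
Higher confidence requires a wider interval.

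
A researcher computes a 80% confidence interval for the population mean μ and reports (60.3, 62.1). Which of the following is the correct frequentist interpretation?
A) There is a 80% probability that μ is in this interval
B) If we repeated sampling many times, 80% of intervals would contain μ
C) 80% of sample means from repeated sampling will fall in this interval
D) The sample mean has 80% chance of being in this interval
B

A) Wrong — μ is fixed; the randomness lives in the interval, not in μ.
B) Correct — this is the frequentist long-run coverage interpretation.
C) Wrong — coverage applies to intervals containing μ, not to future x̄ values.
D) Wrong — x̄ is observed and sits in the interval by construction.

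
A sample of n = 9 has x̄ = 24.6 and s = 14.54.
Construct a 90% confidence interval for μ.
(15.59, 33.61)

t-interval (σ unknown):
df = n - 1 = 8
t* = 1.860 for 90% confidence

Margin of error = t* · s/√n = 1.860 · 14.54/√9 = 9.01

CI: (15.59, 33.61)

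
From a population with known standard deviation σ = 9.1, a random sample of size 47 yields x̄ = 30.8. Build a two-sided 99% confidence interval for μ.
(27.38, 34.22)

z-interval (σ known):
z* = 2.576 for 99% confidence

Margin of error = z* · σ/√n = 2.576 · 9.1/√47 = 3.42

CI: (30.8 - 3.42, 30.8 + 3.42) = (27.38, 34.22)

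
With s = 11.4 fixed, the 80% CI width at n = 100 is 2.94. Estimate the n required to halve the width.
n ≈ 400

CI width ∝ 1/√n
To reduce width by factor 2, need √n to grow by 2 → need 2² = 4 times as many samples.

Current: n = 100, width = 2.94
New: n = 400, width ≈ 1.46

Width reduced by factor of 2.94/1.46 = 2.01.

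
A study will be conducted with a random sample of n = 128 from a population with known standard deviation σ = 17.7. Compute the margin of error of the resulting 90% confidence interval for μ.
Margin of error = 2.57

Margin of error = z* · σ/√n
= 1.645 · 17.7/√128
= 1.645 · 17.7/11.3137
= 2.57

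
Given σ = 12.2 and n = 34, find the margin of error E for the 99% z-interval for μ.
Margin of error = 5.39

Margin of error = z* · σ/√n
= 2.576 · 12.2/√34
= 2.576 · 12.2/5.8310
= 5.39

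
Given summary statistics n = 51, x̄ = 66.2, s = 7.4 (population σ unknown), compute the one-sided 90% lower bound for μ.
μ ≥ 64.85

Lower bound (one-sided):
t* = 1.299 (one-sided for 90%)
Lower bound = x̄ - t* · s/√n = 66.2 - 1.299 · 7.4/√51 = 64.85

We are 90% confident that μ ≥ 64.85.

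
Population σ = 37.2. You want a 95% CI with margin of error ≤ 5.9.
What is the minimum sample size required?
n ≥ 153

For margin E ≤ 5.9:
n ≥ (z* · σ / E)²
n ≥ (1.960 · 37.2 / 5.9)²
n ≥ 152.72

Minimum n = 153 (rounding up)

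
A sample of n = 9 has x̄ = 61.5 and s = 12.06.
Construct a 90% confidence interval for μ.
(54.02, 68.98)

t-interval (σ unknown):
df = n - 1 = 8
t* = 1.860 for 90% confidence

Margin of error = t* · s/√n = 1.860 · 12.06/√9 = 7.48

CI: (54.02, 68.98)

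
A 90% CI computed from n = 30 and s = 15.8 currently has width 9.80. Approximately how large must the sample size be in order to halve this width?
n ≈ 120

CI width ∝ 1/√n
To reduce width by factor 2, need √n to grow by 2 → need 2² = 4 times as many samples.

Current: n = 30, width = 9.80
New: n = 120, width ≈ 4.78

Width reduced by factor of 9.80/4.78 = 2.05.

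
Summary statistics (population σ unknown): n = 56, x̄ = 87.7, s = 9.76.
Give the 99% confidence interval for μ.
(84.22, 91.18)

t-interval (σ unknown):
df = n - 1 = 55
t* = 2.668 for 99% confidence

Margin of error = t* · s/√n = 2.668 · 9.76/√56 = 3.48

CI: (84.22, 91.18)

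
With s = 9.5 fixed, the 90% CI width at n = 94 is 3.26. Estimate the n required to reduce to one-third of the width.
n ≈ 846

CI width ∝ 1/√n
To reduce width by factor 3, need √n to grow by 3 → need 3² = 9 times as many samples.

Current: n = 94, width = 3.26
New: n = 846, width ≈ 1.08

Width reduced by factor of 3.26/1.08 = 3.02.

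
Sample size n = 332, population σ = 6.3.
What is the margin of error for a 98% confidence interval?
Margin of error = 0.80

Margin of error = z* · σ/√n
= 2.326 · 6.3/√332
= 2.326 · 6.3/18.2209
= 0.80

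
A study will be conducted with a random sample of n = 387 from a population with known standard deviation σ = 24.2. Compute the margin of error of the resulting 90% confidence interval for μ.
Margin of error = 2.02

Margin of error = z* · σ/√n
= 1.645 · 24.2/√387
= 1.645 · 24.2/19.6723
= 2.02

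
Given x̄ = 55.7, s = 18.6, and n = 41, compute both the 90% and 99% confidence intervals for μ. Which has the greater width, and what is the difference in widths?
99% CI is wider by 5.93

df = 40
90% CI: t* = 1.684, (50.81, 60.59), width = 2 · t* · s/√n = 9.78
99% CI: t* = 2.704, (47.85, 63.55), width = 2 · t* · s/√n = 15.71

The 99% CI is wider by 15.71 - 9.78 = 5.93.
Higher confidence requires a wider interval.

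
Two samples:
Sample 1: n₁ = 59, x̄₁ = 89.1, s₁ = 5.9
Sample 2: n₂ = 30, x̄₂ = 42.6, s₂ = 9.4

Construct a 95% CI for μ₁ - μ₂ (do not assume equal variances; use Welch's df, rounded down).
(42.70, 50.30)

Difference: x̄₁ - x̄₂ = 46.50
SE = √(s₁²/n₁ + s₂²/n₂) = √(5.9²/59 + 9.4²/30) = 1.8802
df = 40.96 → 40 (Welch–Satterthwaite, rounded down)
t* = 2.021

CI: 46.50 ± 2.021 · 1.8802 = 46.50 ± 3.80 = (42.70, 50.30)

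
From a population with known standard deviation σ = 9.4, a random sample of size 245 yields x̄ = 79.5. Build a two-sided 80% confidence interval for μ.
(78.73, 80.27)

z-interval (σ known):
z* = 1.282 for 80% confidence

Margin of error = z* · σ/√n = 1.282 · 9.4/√245 = 0.77

CI: (79.5 - 0.77, 79.5 + 0.77) = (78.73, 80.27)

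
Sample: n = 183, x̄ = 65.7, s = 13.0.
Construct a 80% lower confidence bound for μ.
μ ≥ 64.89

Lower bound (one-sided):
t* = 0.844 (one-sided for 80%)
Lower bound = x̄ - t* · s/√n = 65.7 - 0.844 · 13.0/√183 = 64.89

We are 80% confident that μ ≥ 64.89.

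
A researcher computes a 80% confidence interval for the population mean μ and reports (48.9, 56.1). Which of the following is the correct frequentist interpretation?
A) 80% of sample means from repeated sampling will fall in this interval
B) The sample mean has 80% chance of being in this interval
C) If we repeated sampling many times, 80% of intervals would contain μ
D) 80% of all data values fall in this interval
C

A) Wrong — coverage applies to intervals containing μ, not to future x̄ values.
B) Wrong — x̄ is observed and sits in the interval by construction.
C) Correct — this is the frequentist long-run coverage interpretation.
D) Wrong — a CI is about the parameter μ, not individual data values.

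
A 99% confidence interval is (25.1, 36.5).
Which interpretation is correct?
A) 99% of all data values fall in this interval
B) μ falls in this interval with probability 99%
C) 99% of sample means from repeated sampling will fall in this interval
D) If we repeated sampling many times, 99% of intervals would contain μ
D

A) Wrong — a CI is about the parameter μ, not individual data values.
B) Wrong — μ is fixed; the randomness lives in the interval, not in μ.
C) Wrong — coverage applies to intervals containing μ, not to future x̄ values.
D) Correct — this is the frequentist long-run coverage interpretation.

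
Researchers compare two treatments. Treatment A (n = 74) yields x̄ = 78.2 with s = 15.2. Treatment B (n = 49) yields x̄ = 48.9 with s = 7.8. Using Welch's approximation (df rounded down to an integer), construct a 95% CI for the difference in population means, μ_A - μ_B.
(25.16, 33.44)

Difference: x̄₁ - x̄₂ = 29.30
SE = √(s₁²/n₁ + s₂²/n₂) = √(15.2²/74 + 7.8²/49) = 2.0890
df = 114.96 → 114 (Welch–Satterthwaite, rounded down)
t* = 1.981

CI: 29.30 ± 1.981 · 2.0890 = 29.30 ± 4.14 = (25.16, 33.44)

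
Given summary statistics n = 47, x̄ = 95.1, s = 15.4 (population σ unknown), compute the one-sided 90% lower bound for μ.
μ ≥ 92.18

Lower bound (one-sided):
t* = 1.300 (one-sided for 90%)
Lower bound = x̄ - t* · s/√n = 95.1 - 1.300 · 15.4/√47 = 92.18

We are 90% confident that μ ≥ 92.18.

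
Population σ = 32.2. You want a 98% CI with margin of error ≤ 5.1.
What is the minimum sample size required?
n ≥ 216

For margin E ≤ 5.1:
n ≥ (z* · σ / E)²
n ≥ (2.326 · 32.2 / 5.1)²
n ≥ 215.67

Minimum n = 216 (rounding up)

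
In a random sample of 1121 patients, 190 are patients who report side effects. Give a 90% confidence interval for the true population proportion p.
(0.151, 0.188)

Proportion CI:
p̂ = 190/1121 = 0.16949
SE = √(p̂(1-p̂)/n) = √(0.16949 · 0.83051 / 1121) = 0.01121

z* = 1.645
Margin = z* · SE = 1.645 · 0.01121 = 0.0184

CI: 0.16949 ± 0.0184 = (0.151, 0.188)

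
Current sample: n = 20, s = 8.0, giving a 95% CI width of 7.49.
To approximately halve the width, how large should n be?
n ≈ 80

CI width ∝ 1/√n
To reduce width by factor 2, need √n to grow by 2 → need 2² = 4 times as many samples.

Current: n = 20, width = 7.49
New: n = 80, width ≈ 3.56

Width reduced by factor of 7.49/3.56 = 2.10.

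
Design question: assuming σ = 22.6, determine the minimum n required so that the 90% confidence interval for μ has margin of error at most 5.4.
n ≥ 48

For margin E ≤ 5.4:
n ≥ (z* · σ / E)²
n ≥ (1.645 · 22.6 / 5.4)²
n ≥ 47.40

Minimum n = 48 (rounding up)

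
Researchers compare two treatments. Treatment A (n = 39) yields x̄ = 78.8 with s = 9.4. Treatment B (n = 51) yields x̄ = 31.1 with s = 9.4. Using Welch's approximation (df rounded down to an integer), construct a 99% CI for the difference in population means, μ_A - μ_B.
(42.43, 52.97)

Difference: x̄₁ - x̄₂ = 47.70
SE = √(s₁²/n₁ + s₂²/n₂) = √(9.4²/39 + 9.4²/51) = 1.9995
df = 81.93 → 81 (Welch–Satterthwaite, rounded down)
t* = 2.638

CI: 47.70 ± 2.638 · 1.9995 = 47.70 ± 5.27 = (42.43, 52.97)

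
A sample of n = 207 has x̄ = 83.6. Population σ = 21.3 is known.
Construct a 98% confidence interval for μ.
(80.16, 87.04)

z-interval (σ known):
z* = 2.326 for 98% confidence

Margin of error = z* · σ/√n = 2.326 · 21.3/√207 = 3.44

CI: (83.6 - 3.44, 83.6 + 3.44) = (80.16, 87.04)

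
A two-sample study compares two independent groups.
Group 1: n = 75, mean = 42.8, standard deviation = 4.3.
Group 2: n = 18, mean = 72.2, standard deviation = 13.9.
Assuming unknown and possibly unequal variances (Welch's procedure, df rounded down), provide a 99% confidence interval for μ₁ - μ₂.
(-39.00, -19.80)

Difference: x̄₁ - x̄₂ = -29.40
SE = √(s₁²/n₁ + s₂²/n₂) = √(4.3²/75 + 13.9²/18) = 3.3137
df = 17.79 → 17 (Welch–Satterthwaite, rounded down)
t* = 2.898

CI: -29.40 ± 2.898 · 3.3137 = -29.40 ± 9.60 = (-39.00, -19.80)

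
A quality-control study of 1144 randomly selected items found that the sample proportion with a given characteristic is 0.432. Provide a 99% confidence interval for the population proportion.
(0.394, 0.470)

Proportion CI:
SE = √(p̂(1-p̂)/n) = √(0.432 · 0.568 / 1144) = 0.01465

z* = 2.576
Margin = z* · SE = 2.576 · 0.01465 = 0.0377

CI: 0.432 ± 0.0377 = (0.394, 0.470)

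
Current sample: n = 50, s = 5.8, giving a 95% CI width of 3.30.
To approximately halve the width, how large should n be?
n ≈ 200

CI width ∝ 1/√n
To reduce width by factor 2, need √n to grow by 2 → need 2² = 4 times as many samples.

Current: n = 50, width = 3.30
New: n = 200, width ≈ 1.62

Width reduced by factor of 3.30/1.62 = 2.04.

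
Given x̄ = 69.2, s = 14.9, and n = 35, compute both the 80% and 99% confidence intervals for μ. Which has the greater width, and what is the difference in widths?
99% CI is wider by 7.16

df = 34
80% CI: t* = 1.307, (65.91, 72.49), width = 2 · t* · s/√n = 6.58
99% CI: t* = 2.728, (62.33, 76.07), width = 2 · t* · s/√n = 13.74

The 99% CI is wider by 13.74 - 6.58 = 7.16.
Higher confidence requires a wider interval.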